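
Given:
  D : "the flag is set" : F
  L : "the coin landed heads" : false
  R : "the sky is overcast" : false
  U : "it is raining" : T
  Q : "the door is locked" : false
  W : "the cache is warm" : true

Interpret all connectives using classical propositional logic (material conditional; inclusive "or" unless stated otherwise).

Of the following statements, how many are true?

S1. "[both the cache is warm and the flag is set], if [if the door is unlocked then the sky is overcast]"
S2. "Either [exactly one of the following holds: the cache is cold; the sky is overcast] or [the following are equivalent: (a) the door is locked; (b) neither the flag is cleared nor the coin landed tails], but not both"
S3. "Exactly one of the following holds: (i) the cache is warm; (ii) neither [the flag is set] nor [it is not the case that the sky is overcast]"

S1: This is (¬Q → R) → (W ∧ D).

¬Q = ¬F = T
¬Q → R = T → F = F
W ∧ D = T ∧ F = F
(¬Q → R) → (W ∧ D) = F → F = T
Thus S1 is true.

S2: Formalization: (¬W ⊕ R) ⊕ (Q ↔ (¬D ↓ ¬L))

¬W = ¬T = F
¬W ⊕ R = F ⊕ F = F
¬D = ¬F = T
¬L = ¬F = T
¬D ↓ ¬L = T ↓ T = F
Q ↔ (¬D ↓ ¬L) = F ↔ F = T
(¬W ⊕ R) ⊕ (Q ↔ (¬D ↓ ¬L)) = F ⊕ T = T
Hence S2 is true.

S3: This is W ⊕ (D ↓ ¬R).

¬R = ¬F = T
D ↓ ¬R = F ↓ T = F
W ⊕ (D ↓ ¬R) = T ⊕ F = T
Thus S3 is true.

True statements: 3 (S1, S2, S3).

3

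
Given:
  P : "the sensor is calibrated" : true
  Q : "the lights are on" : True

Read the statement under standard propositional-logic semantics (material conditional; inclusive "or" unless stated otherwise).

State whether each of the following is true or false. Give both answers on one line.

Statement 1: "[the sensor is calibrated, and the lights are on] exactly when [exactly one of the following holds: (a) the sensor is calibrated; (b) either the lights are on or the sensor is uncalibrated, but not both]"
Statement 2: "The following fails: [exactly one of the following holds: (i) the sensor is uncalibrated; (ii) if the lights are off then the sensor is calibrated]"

Statement 1 F; Statement 2 F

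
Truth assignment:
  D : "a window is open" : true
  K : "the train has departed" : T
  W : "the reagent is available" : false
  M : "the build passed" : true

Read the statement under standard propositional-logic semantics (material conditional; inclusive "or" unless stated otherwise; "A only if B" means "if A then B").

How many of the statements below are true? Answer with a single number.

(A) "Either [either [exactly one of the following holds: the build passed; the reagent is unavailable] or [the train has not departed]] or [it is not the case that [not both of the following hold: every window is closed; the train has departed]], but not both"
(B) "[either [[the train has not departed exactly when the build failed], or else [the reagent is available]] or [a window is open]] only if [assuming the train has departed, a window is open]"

1

(A): Formalization: ((M ⊕ ¬W) ∨ ¬K) ⊕ ¬(¬D ↑ K)

¬W = ¬F = T
M ⊕ ¬W = T ⊕ T = F
¬K = ¬T = F
(M ⊕ ¬W) ∨ ¬K = F ∨ F = F
¬D = ¬T = F
¬D ↑ K = F ↑ T = T
¬(¬D ↑ K) = ¬T = F
((M ⊕ ¬W) ∨ ¬K) ⊕ ¬(¬D ↑ K) = F ⊕ F = F
So (A) is false.

(B): Parsed as (((¬K ↔ ¬M) ∨ W) ∨ D) → (K → D)

¬K = ¬T = F
¬M = ¬T = F
¬K ↔ ¬M = F ↔ F = T
(¬K ↔ ¬M) ∨ W = T ∨ F = T
((¬K ↔ ¬M) ∨ W) ∨ D = T ∨ T = T
K → D = T → T = T
(((¬K ↔ ¬M) ∨ W) ∨ D) → (K → D) = T → T = T
Hence (B) is true.

1 of the 2 statements is true.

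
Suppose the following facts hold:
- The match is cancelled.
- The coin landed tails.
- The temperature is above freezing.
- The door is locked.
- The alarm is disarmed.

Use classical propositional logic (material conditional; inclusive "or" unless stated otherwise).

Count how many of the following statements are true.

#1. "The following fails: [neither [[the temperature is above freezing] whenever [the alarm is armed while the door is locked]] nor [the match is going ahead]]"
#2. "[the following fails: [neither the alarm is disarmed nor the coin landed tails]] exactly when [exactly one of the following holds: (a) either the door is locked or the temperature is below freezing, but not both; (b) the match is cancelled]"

1

Let M = "the alarm is armed" (False), L = "the door is locked" (True), V = "the temperature is below freezing" (False), S = "the match is cancelled" (True), Q = "the coin landed heads" (False).

#1: In symbols: not (((M and L) -> not V) nor not S)

M and L = False and True = False
not V = not False = True
(M and L) -> not V = False -> True = True
not S = not True = False
((M and L) -> not V) nor not S = True nor False = False
not (((M and L) -> not V) nor not S) = not False = True
Thus #1 is true.

#2: Parsed as not (not M nor not Q) iff ((L xor V) xor S)

not M = not False = True
not Q = not False = True
not M nor not Q = True nor True = False
not (not M nor not Q) = not False = True
L xor V = True xor False = True
(L xor V) xor S = True xor True = False
not (not M nor not Q) iff ((L xor V) xor S) = True iff False = False
Thus #2 is false.

True statements: 1.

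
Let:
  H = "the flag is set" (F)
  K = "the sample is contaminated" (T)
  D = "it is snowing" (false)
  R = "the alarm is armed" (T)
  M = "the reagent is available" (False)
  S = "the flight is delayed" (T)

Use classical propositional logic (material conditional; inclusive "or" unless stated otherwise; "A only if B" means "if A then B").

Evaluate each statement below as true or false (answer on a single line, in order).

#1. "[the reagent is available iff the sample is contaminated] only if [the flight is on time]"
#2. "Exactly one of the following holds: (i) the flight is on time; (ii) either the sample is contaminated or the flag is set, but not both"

#1: Parsed as (M <-> K) -> ~S

M <-> K = F <-> T = F
~S = ~T = F
(M <-> K) -> ~S = F -> F = T
Hence #1 is true.

#2: This is ~S xor (K xor H).

~S = ~T = F
K xor H = T xor F = T
~S xor (K xor H) = F xor T = T
So #2 is true.

#1 T / #2 T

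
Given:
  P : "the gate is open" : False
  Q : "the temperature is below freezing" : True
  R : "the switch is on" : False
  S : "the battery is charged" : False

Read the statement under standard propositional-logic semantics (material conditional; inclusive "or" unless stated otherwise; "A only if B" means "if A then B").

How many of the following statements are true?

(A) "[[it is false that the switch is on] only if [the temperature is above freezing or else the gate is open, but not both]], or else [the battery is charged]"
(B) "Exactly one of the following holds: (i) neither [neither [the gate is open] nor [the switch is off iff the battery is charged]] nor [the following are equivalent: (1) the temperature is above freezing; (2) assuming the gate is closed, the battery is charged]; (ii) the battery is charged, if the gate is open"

1

(A): Formalization: (¬R → (¬Q ⊕ P)) ∨ S

¬R = ¬F = T
¬Q = ¬T = F
¬Q ⊕ P = F ⊕ F = F
¬R → (¬Q ⊕ P) = T → F = F
(¬R → (¬Q ⊕ P)) ∨ S = F ∨ F = F
Thus (A) is false.

(B): Formalization: ((P ↓ (¬R ↔ S)) ↓ (¬Q ↔ (¬P → S))) ⊕ (P → S)

¬R = ¬F = T
¬R ↔ S = T ↔ F = F
P ↓ (¬R ↔ S) = F ↓ F = T
¬Q = ¬T = F
¬P = ¬F = T
¬P → S = T → F = F
¬Q ↔ (¬P → S) = F ↔ F = T
(P ↓ (¬R ↔ S)) ↓ (¬Q ↔ (¬P → S)) = T ↓ T = F
P → S = F → F = T
((P ↓ (¬R ↔ S)) ↓ (¬Q ↔ (¬P → S))) ⊕ (P → S) = F ⊕ T = T
Hence (B) is true.

1 of the 2 statements is true.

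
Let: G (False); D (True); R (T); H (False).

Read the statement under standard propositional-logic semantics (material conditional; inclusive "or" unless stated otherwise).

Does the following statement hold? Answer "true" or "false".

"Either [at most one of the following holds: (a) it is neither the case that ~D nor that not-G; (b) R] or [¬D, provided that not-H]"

true

Values: D=T, G=F, R=T, H=F.
In symbols: ((~D nor ~G) nand R) | (~H -> ~D)

~D = ~T = F
~G = ~F = T
~D nor ~G = F nor T = F
(~D nor ~G) nand R = F nand T = T
~H = ~F = T
~D = ~T = F
~H -> ~D = T -> F = F
((~D nor ~G) nand R) | (~H -> ~D) = T | F = T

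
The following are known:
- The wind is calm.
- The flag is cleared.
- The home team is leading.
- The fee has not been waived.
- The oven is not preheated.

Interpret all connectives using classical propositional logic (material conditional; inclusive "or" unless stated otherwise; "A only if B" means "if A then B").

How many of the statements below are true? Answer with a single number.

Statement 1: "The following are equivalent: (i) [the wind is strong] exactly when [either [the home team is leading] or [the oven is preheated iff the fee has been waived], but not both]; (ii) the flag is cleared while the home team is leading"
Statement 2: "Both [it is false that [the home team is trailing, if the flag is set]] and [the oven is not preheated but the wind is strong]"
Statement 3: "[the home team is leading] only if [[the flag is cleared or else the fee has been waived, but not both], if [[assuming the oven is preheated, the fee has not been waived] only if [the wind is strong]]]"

2

Let R = "the wind is strong" (F), N = "the home team is leading" (T), P = "the oven is preheated" (F), D = "the fee has been waived" (F), V = "the flag is set" (F).

Statement 1: This is (R ↔ (N ⊕ (P ↔ D))) ↔ (¬V ∧ N).

P ↔ D = F ↔ F = T
N ⊕ (P ↔ D) = T ⊕ T = F
R ↔ (N ⊕ (P ↔ D)) = F ↔ F = T
¬V = ¬F = T
¬V ∧ N = T ∧ T = T
(R ↔ (N ⊕ (P ↔ D))) ↔ (¬V ∧ N) = T ↔ T = T
Hence Statement 1 is true.

Statement 2: In symbols: ¬(V → ¬N) ∧ (¬P ∧ R)

¬N = ¬T = F
V → ¬N = F → F = T
¬(V → ¬N) = ¬T = F
¬P = ¬F = T
¬P ∧ R = T ∧ F = F
¬(V → ¬N) ∧ (¬P ∧ R) = F ∧ F = F
So Statement 2 is false.

Statement 3: This is N → (((P → ¬D) → R) → (¬V ⊕ D)).

¬D = ¬F = T
P → ¬D = F → T = T
(P → ¬D) → R = T → F = F
¬V = ¬F = T
¬V ⊕ D = T ⊕ F = T
((P → ¬D) → R) → (¬V ⊕ D) = F → T = T
N → (((P → ¬D) → R) → (¬V ⊕ D)) = T → T = T
Thus Statement 3 is true.

True statements: 2.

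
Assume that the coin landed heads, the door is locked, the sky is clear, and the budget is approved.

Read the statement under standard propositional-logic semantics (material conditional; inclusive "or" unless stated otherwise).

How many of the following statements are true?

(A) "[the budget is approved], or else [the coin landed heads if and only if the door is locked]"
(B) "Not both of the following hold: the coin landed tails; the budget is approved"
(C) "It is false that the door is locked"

2

Let S = "the budget is approved" (T), P = "the coin landed heads" (T), Q = "the door is locked" (T).

(A): This is S | (P <-> Q).

P <-> Q = T <-> T = T
S | (P <-> Q) = T | T = T
Thus (A) is true.

(B): This is ~P nand S.

~P = ~T = F
~P nand S = F nand T = T
So (B) is true.

(C): Parsed as ~Q

~Q = ~T = F
So (C) is false.

2 of the 3 statements are true ((A), (B)).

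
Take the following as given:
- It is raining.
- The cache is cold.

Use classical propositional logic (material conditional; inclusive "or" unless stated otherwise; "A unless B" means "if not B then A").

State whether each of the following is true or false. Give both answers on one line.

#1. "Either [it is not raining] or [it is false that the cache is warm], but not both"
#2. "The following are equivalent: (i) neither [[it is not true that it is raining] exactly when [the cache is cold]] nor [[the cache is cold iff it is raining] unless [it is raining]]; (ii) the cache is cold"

Let L = "it is raining" (True), D = "the cache is warm" (False).

#1: In symbols: not L xor not D

not L = not True = False
not D = not False = True
not L xor not D = False xor True = True
Hence #1 is true.

#2: Formalization: ((not L iff not D) nor ((not D iff L) or L)) iff not D

not L = not True = False
not D = not False = True
not L iff not D = False iff True = False
not D = not False = True
not D iff L = True iff True = True
(not D iff L) or L = True or True = True
(not L iff not D) nor ((not D iff L) or L) = False nor True = False
not D = not False = True
((not L iff not D) nor ((not D iff L) or L)) iff not D = False iff True = False
So #2 is false.

#1 true; #2 false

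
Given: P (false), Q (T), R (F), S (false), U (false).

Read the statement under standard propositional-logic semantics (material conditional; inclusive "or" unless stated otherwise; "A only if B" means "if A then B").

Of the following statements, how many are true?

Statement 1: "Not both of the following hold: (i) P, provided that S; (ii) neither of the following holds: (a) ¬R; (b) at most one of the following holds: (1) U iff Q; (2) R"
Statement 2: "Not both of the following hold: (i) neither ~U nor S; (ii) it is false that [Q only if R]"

2

Statement 1: This is (S -> P) nand (~R nor ((U <-> Q) nand R)).

S -> P = F -> F = T
~R = ~F = T
U <-> Q = F <-> T = F
(U <-> Q) nand R = F nand F = T
~R nor ((U <-> Q) nand R) = T nor T = F
(S -> P) nand (~R nor ((U <-> Q) nand R)) = T nand F = T
So Statement 1 is true.

Statement 2: Parsed as (~U nor S) nand ~(Q -> R)

~U = ~F = T
~U nor S = T nor F = F
Q -> R = T -> F = F
~(Q -> R) = ~F = T
(~U nor S) nand ~(Q -> R) = F nand T = T
Thus Statement 2 is true.

True statements: 2.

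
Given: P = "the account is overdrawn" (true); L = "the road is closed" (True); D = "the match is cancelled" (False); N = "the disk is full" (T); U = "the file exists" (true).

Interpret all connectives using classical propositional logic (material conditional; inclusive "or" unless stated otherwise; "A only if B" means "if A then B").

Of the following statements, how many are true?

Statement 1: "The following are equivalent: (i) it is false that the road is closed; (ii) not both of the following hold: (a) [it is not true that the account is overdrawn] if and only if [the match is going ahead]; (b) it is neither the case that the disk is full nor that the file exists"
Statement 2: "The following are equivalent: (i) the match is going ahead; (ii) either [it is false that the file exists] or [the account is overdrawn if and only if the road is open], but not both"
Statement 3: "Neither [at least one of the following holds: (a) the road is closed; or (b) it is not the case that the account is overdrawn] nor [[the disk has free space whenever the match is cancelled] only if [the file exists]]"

0

Statement 1: Parsed as not L iff ((not P iff not D) nand (N nor U))

not L = not True = False
not P = not True = False
not D = not False = True
not P iff not D = False iff True = False
N nor U = True nor True = False
(not P iff not D) nand (N nor U) = False nand False = True
not L iff ((not P iff not D) nand (N nor U)) = False iff True = False
Thus Statement 1 is false.

Statement 2: This is not D iff (not U xor (P iff not L)).

not D = not False = True
not U = not True = False
not L = not True = False
P iff not L = True iff False = False
not U xor (P iff not L) = False xor False = False
not D iff (not U xor (P iff not L)) = True iff False = False
Hence Statement 2 is false.

Statement 3: Parsed as (L or not P) nor ((D -> not N) -> U)

not P = not True = False
L or not P = True or False = True
not N = not True = False
D -> not N = False -> False = True
(D -> not N) -> U = True -> True = True
(L or not P) nor ((D -> not N) -> U) = True nor True = False
Hence Statement 3 is false.

True statements: 0 (none).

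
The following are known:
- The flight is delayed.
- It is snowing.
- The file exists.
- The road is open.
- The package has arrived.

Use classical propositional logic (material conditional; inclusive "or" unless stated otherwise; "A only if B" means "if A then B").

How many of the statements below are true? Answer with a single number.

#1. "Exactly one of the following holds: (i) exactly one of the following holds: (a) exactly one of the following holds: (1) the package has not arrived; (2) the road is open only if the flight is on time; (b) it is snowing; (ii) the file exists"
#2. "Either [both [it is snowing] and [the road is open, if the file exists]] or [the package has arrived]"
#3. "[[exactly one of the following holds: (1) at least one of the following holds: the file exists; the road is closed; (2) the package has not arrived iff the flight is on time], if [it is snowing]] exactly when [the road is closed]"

Let U = "the package has arrived" (T), S = "the road is closed" (F), P = "the flight is delayed" (T), Q = "it is snowing" (T), R = "the file exists" (T).

#1: Parsed as ((~U xor (~S -> ~P)) xor Q) xor R

~U = ~T = F
~S = ~F = T
~P = ~T = F
~S -> ~P = T -> F = F
~U xor (~S -> ~P) = F xor F = F
(~U xor (~S -> ~P)) xor Q = F xor T = T
((~U xor (~S -> ~P)) xor Q) xor R = T xor T = F
Thus #1 is false.

#2: In symbols: (Q & (R -> ~S)) | U

~S = ~F = T
R -> ~S = T -> T = T
Q & (R -> ~S) = T & T = T
(Q & (R -> ~S)) | U = T | T = T
So #2 is true.

#3: Formalization: (Q -> ((R | S) xor (~U <-> ~P))) <-> S

R | S = T | F = T
~U = ~T = F
~P = ~T = F
~U <-> ~P = F <-> F = T
(R | S) xor (~U <-> ~P) = T xor T = F
Q -> ((R | S) xor (~U <-> ~P)) = T -> F = F
(Q -> ((R | S) xor (~U <-> ~P))) <-> S = F <-> F = T
Hence #3 is true.

2 of the 3 statements are true.

2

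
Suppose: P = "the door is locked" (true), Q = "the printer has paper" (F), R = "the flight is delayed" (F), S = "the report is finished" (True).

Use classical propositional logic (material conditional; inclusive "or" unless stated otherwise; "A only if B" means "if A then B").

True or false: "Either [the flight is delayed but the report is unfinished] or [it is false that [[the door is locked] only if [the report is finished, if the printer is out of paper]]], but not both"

Formalization: (R & ~S) xor ~(P -> (~Q -> S))

~S = ~T = F
R & ~S = F & F = F
~Q = ~F = T
~Q -> S = T -> T = T
P -> (~Q -> S) = T -> T = T
~(P -> (~Q -> S)) = ~T = F
(R & ~S) xor ~(P -> (~Q -> S)) = F xor F = F

false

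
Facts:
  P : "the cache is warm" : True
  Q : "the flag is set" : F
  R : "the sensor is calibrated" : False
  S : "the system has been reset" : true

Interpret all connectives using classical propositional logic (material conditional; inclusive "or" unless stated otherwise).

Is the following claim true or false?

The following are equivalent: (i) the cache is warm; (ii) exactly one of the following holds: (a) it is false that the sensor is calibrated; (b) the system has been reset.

Values: P=True, R=False, S=True.
Formalization: P iff (not R xor S)

not R = not False = True
not R xor S = True xor True = False
P iff (not R xor S) = True iff False = False

False.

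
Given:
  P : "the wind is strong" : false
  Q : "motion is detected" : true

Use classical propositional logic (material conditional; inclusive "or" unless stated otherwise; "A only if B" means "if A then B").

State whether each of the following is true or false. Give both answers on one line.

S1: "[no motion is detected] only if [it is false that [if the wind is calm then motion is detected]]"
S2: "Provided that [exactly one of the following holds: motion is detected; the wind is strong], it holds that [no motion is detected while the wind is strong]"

S1 true, S2 false

S1: Parsed as not Q -> not (not P -> Q)

not Q = not True = False
not P = not False = True
not P -> Q = True -> True = True
not (not P -> Q) = not True = False
not Q -> not (not P -> Q) = False -> False = True
Hence S1 is true.

S2: Formalization: (Q xor P) -> (not Q and P)

Q xor P = True xor False = True
not Q = not True = False
not Q and P = False and False = False
(Q xor P) -> (not Q and P) = True -> False = False
Hence S2 is false.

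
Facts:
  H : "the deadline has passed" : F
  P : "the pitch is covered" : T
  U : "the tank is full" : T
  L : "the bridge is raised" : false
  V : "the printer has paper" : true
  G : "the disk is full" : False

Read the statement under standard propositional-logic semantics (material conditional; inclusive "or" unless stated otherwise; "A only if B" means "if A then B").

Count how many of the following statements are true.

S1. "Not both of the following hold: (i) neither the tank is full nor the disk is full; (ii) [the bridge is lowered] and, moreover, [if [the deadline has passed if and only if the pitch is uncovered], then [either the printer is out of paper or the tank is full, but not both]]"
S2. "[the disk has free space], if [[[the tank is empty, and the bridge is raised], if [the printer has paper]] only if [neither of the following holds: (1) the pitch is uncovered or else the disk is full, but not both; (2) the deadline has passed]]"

2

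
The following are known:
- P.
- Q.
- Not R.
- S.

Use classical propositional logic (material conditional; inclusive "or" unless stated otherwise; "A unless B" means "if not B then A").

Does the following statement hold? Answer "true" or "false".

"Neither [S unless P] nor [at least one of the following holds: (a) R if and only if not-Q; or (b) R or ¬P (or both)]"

Parsed as (S ∨ P) ↓ ((R ↔ ¬Q) ∨ (R ∨ ¬P))

S ∨ P = T ∨ T = T
¬Q = ¬T = F
R ↔ ¬Q = F ↔ F = T
¬P = ¬T = F
R ∨ ¬P = F ∨ F = F
(R ↔ ¬Q) ∨ (R ∨ ¬P) = T ∨ F = T
(S ∨ P) ↓ ((R ↔ ¬Q) ∨ (R ∨ ¬P)) = T ↓ T = F

False.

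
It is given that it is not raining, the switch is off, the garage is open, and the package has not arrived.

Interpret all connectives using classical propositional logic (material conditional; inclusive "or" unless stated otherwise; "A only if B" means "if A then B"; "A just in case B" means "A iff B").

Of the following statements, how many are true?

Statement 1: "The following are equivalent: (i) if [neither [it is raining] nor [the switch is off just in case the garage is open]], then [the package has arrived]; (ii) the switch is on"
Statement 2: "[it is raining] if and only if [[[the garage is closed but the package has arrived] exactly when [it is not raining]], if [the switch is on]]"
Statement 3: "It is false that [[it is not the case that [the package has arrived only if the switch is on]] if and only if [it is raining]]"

Let K = "it is raining" (False), R = "the switch is on" (False), U = "the garage is closed" (False), D = "the package has arrived" (False).

Statement 1: Formalization: ((K nor (not R iff not U)) -> D) iff R

not R = not False = True
not U = not False = True
not R iff not U = True iff True = True
K nor (not R iff not U) = False nor True = False
(K nor (not R iff not U)) -> D = False -> False = True
((K nor (not R iff not U)) -> D) iff R = True iff False = False
Hence Statement 1 is false.

Statement 2: Formalization: K iff (R -> ((U and D) iff not K))

U and D = False and False = False
not K = not False = True
(U and D) iff not K = False iff True = False
R -> ((U and D) iff not K) = False -> False = True
K iff (R -> ((U and D) iff not K)) = False iff True = False
Hence Statement 2 is false.

Statement 3: This is not (not (D -> R) iff K).

D -> R = False -> False = True
not (D -> R) = not True = False
not (D -> R) iff K = False iff False = True
not (not (D -> R) iff K) = not True = False
Hence Statement 3 is false.

Count: 0.

0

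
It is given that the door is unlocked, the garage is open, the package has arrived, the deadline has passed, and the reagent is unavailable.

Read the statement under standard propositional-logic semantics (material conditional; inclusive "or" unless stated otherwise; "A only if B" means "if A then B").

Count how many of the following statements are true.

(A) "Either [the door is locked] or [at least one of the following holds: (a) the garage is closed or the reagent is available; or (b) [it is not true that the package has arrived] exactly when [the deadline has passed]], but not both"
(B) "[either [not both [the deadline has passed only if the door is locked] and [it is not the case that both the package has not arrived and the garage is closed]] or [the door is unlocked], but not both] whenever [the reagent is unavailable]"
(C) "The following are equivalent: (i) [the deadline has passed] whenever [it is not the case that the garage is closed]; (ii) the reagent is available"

0

Let P = "the door is locked" (F), Q = "the garage is closed" (F), U = "the reagent is available" (F), R = "the package has arrived" (T), S = "the deadline has passed" (T).

(A): In symbols: P xor ((Q | U) | (~R <-> S))

Q | U = F | F = F
~R = ~T = F
~R <-> S = F <-> T = F
(Q | U) | (~R <-> S) = F | F = F
P xor ((Q | U) | (~R <-> S)) = F xor F = F
So (A) is false.

(B): This is ~U -> (((S -> P) nand (~R nand Q)) xor ~P).

~U = ~F = T
S -> P = T -> F = F
~R = ~T = F
~R nand Q = F nand F = T
(S -> P) nand (~R nand Q) = F nand T = T
~P = ~F = T
((S -> P) nand (~R nand Q)) xor ~P = T xor T = F
~U -> (((S -> P) nand (~R nand Q)) xor ~P) = T -> F = F
So (B) is false.

(C): Parsed as (~Q -> S) <-> U

~Q = ~F = T
~Q -> S = T -> T = T
(~Q -> S) <-> U = T <-> F = F
Hence (C) is false.

True statements: 0 (none).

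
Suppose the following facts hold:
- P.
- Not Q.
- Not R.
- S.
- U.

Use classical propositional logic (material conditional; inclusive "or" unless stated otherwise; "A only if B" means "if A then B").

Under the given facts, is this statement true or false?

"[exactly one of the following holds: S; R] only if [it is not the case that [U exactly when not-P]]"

True

Parsed as (S ⊕ R) → ¬(U ↔ ¬P)

S ⊕ R = T ⊕ F = T
¬P = ¬T = F
U ↔ ¬P = T ↔ F = F
¬(U ↔ ¬P) = ¬F = T
(S ⊕ R) → ¬(U ↔ ¬P) = T → T = T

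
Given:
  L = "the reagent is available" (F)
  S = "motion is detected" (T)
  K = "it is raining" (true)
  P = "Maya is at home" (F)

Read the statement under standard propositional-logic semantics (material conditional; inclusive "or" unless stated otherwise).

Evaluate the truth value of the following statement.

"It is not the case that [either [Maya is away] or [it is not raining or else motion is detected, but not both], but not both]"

True

Values: P=F, K=T, S=T.
This is ¬(¬P ⊕ (¬K ⊕ S)).

¬P = ¬F = T
¬K = ¬T = F
¬K ⊕ S = F ⊕ T = T
¬P ⊕ (¬K ⊕ S) = T ⊕ T = F
¬(¬P ⊕ (¬K ⊕ S)) = ¬F = T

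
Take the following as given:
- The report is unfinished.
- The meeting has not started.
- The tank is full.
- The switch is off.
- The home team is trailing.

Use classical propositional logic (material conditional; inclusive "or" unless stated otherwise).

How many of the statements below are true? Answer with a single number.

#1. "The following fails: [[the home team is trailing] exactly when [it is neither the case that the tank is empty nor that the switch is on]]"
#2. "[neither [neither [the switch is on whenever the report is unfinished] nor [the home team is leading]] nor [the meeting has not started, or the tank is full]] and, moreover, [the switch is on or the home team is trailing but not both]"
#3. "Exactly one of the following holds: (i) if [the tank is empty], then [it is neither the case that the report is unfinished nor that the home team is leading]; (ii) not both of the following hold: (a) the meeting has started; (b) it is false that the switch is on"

0

Let U = "the home team is leading" (F), R = "the tank is full" (T), S = "the switch is on" (F), P = "the report is finished" (F), Q = "the meeting has started" (F).

#1: In symbols: ¬(¬U ↔ (¬R ↓ S))

¬U = ¬F = T
¬R = ¬T = F
¬R ↓ S = F ↓ F = T
¬U ↔ (¬R ↓ S) = T ↔ T = T
¬(¬U ↔ (¬R ↓ S)) = ¬T = F
So #1 is false.

#2: In symbols: (((¬P → S) ↓ U) ↓ (¬Q ∨ R)) ∧ (S ⊕ ¬U)

¬P = ¬F = T
¬P → S = T → F = F
(¬P → S) ↓ U = F ↓ F = T
¬Q = ¬F = T
¬Q ∨ R = T ∨ T = T
((¬P → S) ↓ U) ↓ (¬Q ∨ R) = T ↓ T = F
¬U = ¬F = T
S ⊕ ¬U = F ⊕ T = T
(((¬P → S) ↓ U) ↓ (¬Q ∨ R)) ∧ (S ⊕ ¬U) = F ∧ T = F
Hence #2 is false.

#3: Parsed as (¬R → (¬P ↓ U)) ⊕ (Q ↑ ¬S)

¬R = ¬T = F
¬P = ¬F = T
¬P ↓ U = T ↓ F = F
¬R → (¬P ↓ U) = F → F = T
¬S = ¬F = T
Q ↑ ¬S = F ↑ T = T
(¬R → (¬P ↓ U)) ⊕ (Q ↑ ¬S) = T ⊕ T = F
Thus #3 is false.

True statements: 0 (none).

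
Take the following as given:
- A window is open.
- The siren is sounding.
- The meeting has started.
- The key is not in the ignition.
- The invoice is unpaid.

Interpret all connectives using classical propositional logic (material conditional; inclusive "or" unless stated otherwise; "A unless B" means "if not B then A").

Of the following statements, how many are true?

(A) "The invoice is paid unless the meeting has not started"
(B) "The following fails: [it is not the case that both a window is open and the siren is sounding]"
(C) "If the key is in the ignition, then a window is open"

Let U = "the invoice is paid" (F), R = "the meeting has started" (T), P = "a window is open" (T), Q = "the siren is sounding" (T), S = "the key is in the ignition" (F).

(A): Formalization: U ∨ ¬R

¬R = ¬T = F
U ∨ ¬R = F ∨ F = F
Thus (A) is false.

(B): Formalization: ¬(P ↑ Q)

P ↑ Q = T ↑ T = F
¬(P ↑ Q) = ¬F = T
So (B) is true.

(C): This is S → P.

S → P = F → T = T
Hence (C) is true.

True statements: 2.

2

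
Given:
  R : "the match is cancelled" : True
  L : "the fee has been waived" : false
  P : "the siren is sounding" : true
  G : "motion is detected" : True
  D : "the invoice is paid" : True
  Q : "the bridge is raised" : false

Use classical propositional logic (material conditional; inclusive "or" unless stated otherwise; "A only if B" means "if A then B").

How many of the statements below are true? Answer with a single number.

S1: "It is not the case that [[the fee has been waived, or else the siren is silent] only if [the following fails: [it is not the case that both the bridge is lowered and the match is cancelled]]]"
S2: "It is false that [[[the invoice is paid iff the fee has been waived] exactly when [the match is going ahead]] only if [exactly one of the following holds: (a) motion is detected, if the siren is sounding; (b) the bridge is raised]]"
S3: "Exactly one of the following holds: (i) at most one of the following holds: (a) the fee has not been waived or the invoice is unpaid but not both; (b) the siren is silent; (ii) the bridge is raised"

1

S1: Parsed as ¬((L ∨ ¬P) → ¬(¬Q ↑ R))

¬P = ¬T = F
L ∨ ¬P = F ∨ F = F
¬Q = ¬F = T
¬Q ↑ R = T ↑ T = F
¬(¬Q ↑ R) = ¬F = T
(L ∨ ¬P) → ¬(¬Q ↑ R) = F → T = T
¬((L ∨ ¬P) → ¬(¬Q ↑ R)) = ¬T = F
Thus S1 is false.

S2: Parsed as ¬(((D ↔ L) ↔ ¬R) → ((P → G) ⊕ Q))

D ↔ L = T ↔ F = F
¬R = ¬T = F
(D ↔ L) ↔ ¬R = F ↔ F = T
P → G = T → T = T
(P → G) ⊕ Q = T ⊕ F = T
((D ↔ L) ↔ ¬R) → ((P → G) ⊕ Q) = T → T = T
¬(((D ↔ L) ↔ ¬R) → ((P → G) ⊕ Q)) = ¬T = F
Hence S2 is false.

S3: This is ((¬L ⊕ ¬D) ↑ ¬P) ⊕ Q.

¬L = ¬F = T
¬D = ¬T = F
¬L ⊕ ¬D = T ⊕ F = T
¬P = ¬T = F
(¬L ⊕ ¬D) ↑ ¬P = T ↑ F = T
((¬L ⊕ ¬D) ↑ ¬P) ⊕ Q = T ⊕ F = T
Thus S3 is true.

True statements: 1 (S3).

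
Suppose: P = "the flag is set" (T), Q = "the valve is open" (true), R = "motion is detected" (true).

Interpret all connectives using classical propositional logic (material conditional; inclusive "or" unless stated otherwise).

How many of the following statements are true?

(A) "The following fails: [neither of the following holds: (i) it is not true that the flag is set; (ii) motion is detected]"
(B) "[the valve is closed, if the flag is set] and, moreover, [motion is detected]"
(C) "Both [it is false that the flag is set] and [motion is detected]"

(A): This is ¬(¬P ↓ R).

¬P = ¬T = F
¬P ↓ R = F ↓ T = F
¬(¬P ↓ R) = ¬F = T
Hence (A) is true.

(B): This is (P → ¬Q) ∧ R.

¬Q = ¬T = F
P → ¬Q = T → F = F
(P → ¬Q) ∧ R = F ∧ T = F
Hence (B) is false.

(C): This is ¬P ∧ R.

¬P = ¬T = F
¬P ∧ R = F ∧ T = F
Thus (C) is false.

True statements: 1 ((A)).

1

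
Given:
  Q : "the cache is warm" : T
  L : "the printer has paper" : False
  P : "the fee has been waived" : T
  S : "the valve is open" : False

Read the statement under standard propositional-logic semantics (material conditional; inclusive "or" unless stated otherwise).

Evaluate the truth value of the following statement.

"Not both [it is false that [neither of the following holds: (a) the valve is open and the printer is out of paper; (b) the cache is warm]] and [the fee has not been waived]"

True

Formalization: ~((S & ~L) nor Q) nand ~P

~L = ~F = T
S & ~L = F & T = F
(S & ~L) nor Q = F nor T = F
~((S & ~L) nor Q) = ~F = T
~P = ~T = F
~((S & ~L) nor Q) nand ~P = T nand F = T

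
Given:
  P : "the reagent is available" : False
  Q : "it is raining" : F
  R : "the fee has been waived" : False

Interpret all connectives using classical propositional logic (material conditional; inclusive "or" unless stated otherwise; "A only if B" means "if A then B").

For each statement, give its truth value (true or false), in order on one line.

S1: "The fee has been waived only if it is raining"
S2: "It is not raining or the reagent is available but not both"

S1 True; S2 True

S1: This is R -> Q.

R -> Q = F -> F = T
Hence S1 is true.

S2: Formalization: ~Q xor P

~Q = ~F = T
~Q xor P = T xor F = T
So S2 is true.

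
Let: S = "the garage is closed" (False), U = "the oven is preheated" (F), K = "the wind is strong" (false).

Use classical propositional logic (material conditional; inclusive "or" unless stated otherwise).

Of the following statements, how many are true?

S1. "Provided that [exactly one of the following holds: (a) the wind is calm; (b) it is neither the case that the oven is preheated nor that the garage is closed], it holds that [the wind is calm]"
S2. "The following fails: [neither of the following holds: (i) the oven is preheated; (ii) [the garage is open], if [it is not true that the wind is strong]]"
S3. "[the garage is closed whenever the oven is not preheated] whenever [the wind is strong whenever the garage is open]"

3

S1: This is (¬K ⊕ (U ↓ S)) → ¬K.

¬K = ¬F = T
U ↓ S = F ↓ F = T
¬K ⊕ (U ↓ S) = T ⊕ T = F
¬K = ¬F = T
(¬K ⊕ (U ↓ S)) → ¬K = F → T = T
So S1 is true.

S2: This is ¬(U ↓ (¬K → ¬S)).

¬K = ¬F = T
¬S = ¬F = T
¬K → ¬S = T → T = T
U ↓ (¬K → ¬S) = F ↓ T = F
¬(U ↓ (¬K → ¬S)) = ¬F = T
Hence S2 is true.

S3: Formalization: (¬S → K) → (¬U → S)

¬S = ¬F = T
¬S → K = T → F = F
¬U = ¬F = T
¬U → S = T → F = F
(¬S → K) → (¬U → S) = F → F = T
So S3 is true.

True statements: 3 (S1, S2, S3).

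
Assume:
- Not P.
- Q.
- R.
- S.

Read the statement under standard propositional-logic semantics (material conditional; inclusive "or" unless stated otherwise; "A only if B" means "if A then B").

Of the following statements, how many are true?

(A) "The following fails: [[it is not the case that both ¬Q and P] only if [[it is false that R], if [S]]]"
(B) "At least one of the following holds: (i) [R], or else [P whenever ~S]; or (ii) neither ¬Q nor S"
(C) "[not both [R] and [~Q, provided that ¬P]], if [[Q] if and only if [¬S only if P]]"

3

(A): This is ¬((¬Q ↑ P) → (S → ¬R)).

¬Q = ¬T = F
¬Q ↑ P = F ↑ F = T
¬R = ¬T = F
S → ¬R = T → F = F
(¬Q ↑ P) → (S → ¬R) = T → F = F
¬((¬Q ↑ P) → (S → ¬R)) = ¬F = T
Thus (A) is true.

(B): Formalization: (R ∨ (¬S → P)) ∨ (¬Q ↓ S)

¬S = ¬T = F
¬S → P = F → F = T
R ∨ (¬S → P) = T ∨ T = T
¬Q = ¬T = F
¬Q ↓ S = F ↓ T = F
(R ∨ (¬S → P)) ∨ (¬Q ↓ S) = T ∨ F = T
So (B) is true.

(C): In symbols: (Q ↔ (¬S → P)) → (R ↑ (¬P → ¬Q))

¬S = ¬T = F
¬S → P = F → F = T
Q ↔ (¬S → P) = T ↔ T = T
¬P = ¬F = T
¬Q = ¬T = F
¬P → ¬Q = T → F = F
R ↑ (¬P → ¬Q) = T ↑ F = T
(Q ↔ (¬S → P)) → (R ↑ (¬P → ¬Q)) = T → T = T
Hence (C) is true.

Count: 3.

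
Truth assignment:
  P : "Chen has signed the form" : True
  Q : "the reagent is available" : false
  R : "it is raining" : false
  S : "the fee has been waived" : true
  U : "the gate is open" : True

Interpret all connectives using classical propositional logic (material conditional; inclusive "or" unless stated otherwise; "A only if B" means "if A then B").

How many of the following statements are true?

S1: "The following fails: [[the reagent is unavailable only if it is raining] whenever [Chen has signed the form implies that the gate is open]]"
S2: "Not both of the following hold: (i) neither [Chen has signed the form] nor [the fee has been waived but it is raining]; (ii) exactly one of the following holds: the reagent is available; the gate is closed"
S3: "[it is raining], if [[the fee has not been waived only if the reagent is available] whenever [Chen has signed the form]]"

S1: Parsed as not ((P -> U) -> (not Q -> R))

P -> U = True -> True = True
not Q = not False = True
not Q -> R = True -> False = False
(P -> U) -> (not Q -> R) = True -> False = False
not ((P -> U) -> (not Q -> R)) = not False = True
Hence S1 is true.

S2: Parsed as (P nor (S and R)) nand (Q xor not U)

S and R = True and False = False
P nor (S and R) = True nor False = False
not U = not True = False
Q xor not U = False xor False = False
(P nor (S and R)) nand (Q xor not U) = False nand False = True
Thus S2 is true.

S3: Parsed as (P -> (not S -> Q)) -> R

not S = not True = False
not S -> Q = False -> False = True
P -> (not S -> Q) = True -> True = True
(P -> (not S -> Q)) -> R = True -> False = False
So S3 is false.

True statements: 2 (S1, S2).

2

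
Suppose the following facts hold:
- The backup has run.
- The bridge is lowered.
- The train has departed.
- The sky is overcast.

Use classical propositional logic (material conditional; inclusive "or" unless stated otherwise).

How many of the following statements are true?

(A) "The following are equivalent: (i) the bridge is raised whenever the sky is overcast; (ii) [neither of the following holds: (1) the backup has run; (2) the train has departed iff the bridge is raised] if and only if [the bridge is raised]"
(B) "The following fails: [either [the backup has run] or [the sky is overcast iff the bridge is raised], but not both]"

0

Let Q = "the sky is overcast" (True), U = "the bridge is raised" (False), V = "the backup has run" (True), H = "the train has departed" (True).

(A): Formalization: (Q -> U) iff ((V nor (H iff U)) iff U)

Q -> U = True -> False = False
H iff U = True iff False = False
V nor (H iff U) = True nor False = False
(V nor (H iff U)) iff U = False iff False = True
(Q -> U) iff ((V nor (H iff U)) iff U) = False iff True = False
Hence (A) is false.

(B): In symbols: not (V xor (Q iff U))

Q iff U = True iff False = False
V xor (Q iff U) = True xor False = True
not (V xor (Q iff U)) = not True = False
Hence (B) is false.

True statements: 0 (none).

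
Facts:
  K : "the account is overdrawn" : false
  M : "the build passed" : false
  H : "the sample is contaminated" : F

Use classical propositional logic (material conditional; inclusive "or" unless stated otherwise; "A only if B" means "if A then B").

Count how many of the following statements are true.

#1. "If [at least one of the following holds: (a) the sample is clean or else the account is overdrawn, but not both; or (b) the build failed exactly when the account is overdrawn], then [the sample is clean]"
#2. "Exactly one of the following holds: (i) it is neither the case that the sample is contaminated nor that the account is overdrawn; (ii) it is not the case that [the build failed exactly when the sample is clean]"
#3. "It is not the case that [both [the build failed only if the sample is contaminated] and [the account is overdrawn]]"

#1: Formalization: ((¬H ⊕ K) ∨ (¬M ↔ K)) → ¬H

¬H = ¬F = T
¬H ⊕ K = T ⊕ F = T
¬M = ¬F = T
¬M ↔ K = T ↔ F = F
(¬H ⊕ K) ∨ (¬M ↔ K) = T ∨ F = T
¬H = ¬F = T
((¬H ⊕ K) ∨ (¬M ↔ K)) → ¬H = T → T = T
Thus #1 is true.

#2: In symbols: (H ↓ K) ⊕ ¬(¬M ↔ ¬H)

H ↓ K = F ↓ F = T
¬M = ¬F = T
¬H = ¬F = T
¬M ↔ ¬H = T ↔ T = T
¬(¬M ↔ ¬H) = ¬T = F
(H ↓ K) ⊕ ¬(¬M ↔ ¬H) = T ⊕ F = T
So #2 is true.

#3: Formalization: ¬((¬M → H) ∧ K)

¬M = ¬F = T
¬M → H = T → F = F
(¬M → H) ∧ K = F ∧ F = F
¬((¬M → H) ∧ K) = ¬F = T
Thus #3 is true.

True statements: 3 (#1, #2, #3).

3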